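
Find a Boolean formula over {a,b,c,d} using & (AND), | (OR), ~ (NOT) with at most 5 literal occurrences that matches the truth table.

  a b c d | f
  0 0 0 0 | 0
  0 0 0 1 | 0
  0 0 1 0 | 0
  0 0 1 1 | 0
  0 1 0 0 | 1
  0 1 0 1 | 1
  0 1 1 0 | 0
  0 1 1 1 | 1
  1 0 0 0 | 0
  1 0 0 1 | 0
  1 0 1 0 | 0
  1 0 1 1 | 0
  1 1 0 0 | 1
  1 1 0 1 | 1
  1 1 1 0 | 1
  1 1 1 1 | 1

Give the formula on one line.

  ~c = 1100110011001100
  (a | ~c) = 1100110011111111
  (d | (a | ~c)) = 1101110111111111
  ((d | (a | ~c)) & b) = 0000110100001111

((d | (a | ~c)) & b)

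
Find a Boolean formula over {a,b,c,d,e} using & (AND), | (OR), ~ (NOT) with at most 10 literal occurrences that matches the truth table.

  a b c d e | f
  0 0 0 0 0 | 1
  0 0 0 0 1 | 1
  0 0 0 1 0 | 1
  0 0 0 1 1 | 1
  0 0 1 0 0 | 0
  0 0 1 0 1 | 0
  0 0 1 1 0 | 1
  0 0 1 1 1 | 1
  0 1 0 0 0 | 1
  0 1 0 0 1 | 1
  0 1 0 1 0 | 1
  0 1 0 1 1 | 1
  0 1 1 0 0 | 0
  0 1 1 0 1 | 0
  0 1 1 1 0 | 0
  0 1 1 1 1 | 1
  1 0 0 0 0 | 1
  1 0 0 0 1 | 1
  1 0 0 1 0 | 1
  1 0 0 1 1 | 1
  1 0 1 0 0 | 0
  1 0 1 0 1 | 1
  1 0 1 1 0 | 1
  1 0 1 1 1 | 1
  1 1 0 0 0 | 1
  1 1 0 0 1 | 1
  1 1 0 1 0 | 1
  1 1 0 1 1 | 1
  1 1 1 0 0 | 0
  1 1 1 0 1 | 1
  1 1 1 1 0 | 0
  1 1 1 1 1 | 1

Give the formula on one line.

(~c | ((~b | e) & (d | ((a & c) & e))))

  ~c = 11110000111100001111000011110000
  ~b = 11111111000000001111111100000000
  (~b | e) = 11111111010101011111111101010101
  (a & c) = 00000000000000000000111100001111
  ((a & c) & e) = 00000000000000000000010100000101
  (d | ((a & c) & e)) = 00110011001100110011011100110111
  ((~b | e) & (d | ((a & c) & e))) = 00110011000100010011011100010101
  (~c | ((~b | e) & (d | ((a & c) & e)))) = 11110011111100011111011111110101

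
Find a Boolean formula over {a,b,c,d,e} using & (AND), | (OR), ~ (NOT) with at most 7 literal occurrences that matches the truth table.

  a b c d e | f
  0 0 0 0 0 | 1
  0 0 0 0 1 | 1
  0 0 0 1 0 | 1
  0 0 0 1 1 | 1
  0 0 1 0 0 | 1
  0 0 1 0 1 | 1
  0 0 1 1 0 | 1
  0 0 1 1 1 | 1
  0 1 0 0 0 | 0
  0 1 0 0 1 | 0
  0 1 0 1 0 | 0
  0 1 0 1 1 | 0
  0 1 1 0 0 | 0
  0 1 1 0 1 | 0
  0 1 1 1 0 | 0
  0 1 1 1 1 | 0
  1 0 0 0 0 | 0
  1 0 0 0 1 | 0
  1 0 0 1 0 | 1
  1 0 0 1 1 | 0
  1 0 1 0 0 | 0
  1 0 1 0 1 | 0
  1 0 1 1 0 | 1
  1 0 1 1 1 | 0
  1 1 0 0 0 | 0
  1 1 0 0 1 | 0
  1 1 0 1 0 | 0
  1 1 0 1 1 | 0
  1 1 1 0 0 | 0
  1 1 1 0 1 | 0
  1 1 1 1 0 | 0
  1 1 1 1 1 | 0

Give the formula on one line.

  ~a = 11111111111111110000000000000000
  (~a | b) = 11111111111111110000000011111111
  ~b = 11111111000000001111111100000000
  ((~a | b) & ~b) = 11111111000000000000000000000000
  (~b & d) = 00110011000000000011001100000000
  ~e = 10101010101010101010101010101010
  ((~b & d) & ~e) = 00100010000000000010001000000000
  (((~a | b) & ~b) | ((~b & d) & ~e)) = 11111111000000000010001000000000

(((~a | b) & ~b) | ((~b & d) & ~e))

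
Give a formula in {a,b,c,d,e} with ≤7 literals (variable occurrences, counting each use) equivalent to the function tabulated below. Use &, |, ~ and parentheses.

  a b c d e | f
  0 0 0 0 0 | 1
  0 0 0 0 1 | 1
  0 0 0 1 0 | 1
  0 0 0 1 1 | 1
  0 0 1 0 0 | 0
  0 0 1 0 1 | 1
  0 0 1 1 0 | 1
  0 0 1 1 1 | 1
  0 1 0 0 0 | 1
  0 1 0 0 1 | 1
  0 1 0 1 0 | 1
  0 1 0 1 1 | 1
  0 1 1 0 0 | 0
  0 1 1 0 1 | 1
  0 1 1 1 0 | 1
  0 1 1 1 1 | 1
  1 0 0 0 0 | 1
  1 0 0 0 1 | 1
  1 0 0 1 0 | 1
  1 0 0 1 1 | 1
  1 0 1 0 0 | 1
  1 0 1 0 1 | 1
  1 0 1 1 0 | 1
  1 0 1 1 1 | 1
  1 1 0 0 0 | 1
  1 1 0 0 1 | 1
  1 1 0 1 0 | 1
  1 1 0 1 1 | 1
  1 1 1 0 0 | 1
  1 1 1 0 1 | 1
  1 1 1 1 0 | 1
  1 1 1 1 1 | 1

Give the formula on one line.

(((a | d) | e) | (e | ~c))

  (a | d) = 00110011001100111111111111111111
  ((a | d) | e) = 01110111011101111111111111111111
  ~c = 11110000111100001111000011110000
  (e | ~c) = 11110101111101011111010111110101
  (((a | d) | e) | (e | ~c)) = 11110111111101111111111111111111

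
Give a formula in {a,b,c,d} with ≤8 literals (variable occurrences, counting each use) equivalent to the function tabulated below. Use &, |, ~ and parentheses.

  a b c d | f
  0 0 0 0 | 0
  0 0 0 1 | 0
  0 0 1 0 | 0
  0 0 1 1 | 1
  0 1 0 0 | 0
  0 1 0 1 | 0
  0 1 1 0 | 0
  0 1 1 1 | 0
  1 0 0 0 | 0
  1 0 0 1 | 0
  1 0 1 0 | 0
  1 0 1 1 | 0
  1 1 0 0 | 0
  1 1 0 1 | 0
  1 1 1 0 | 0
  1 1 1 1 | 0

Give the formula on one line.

(((~b & ~a) & d) & ((d & c) | a))

  ~b = 1111000011110000
  ~a = 1111111100000000
  (~b & ~a) = 1111000000000000
  ((~b & ~a) & d) = 0101000000000000
  (d & c) = 0001000100010001
  ((d & c) | a) = 0001000111111111
  (((~b & ~a) & d) & ((d & c) | a)) = 0001000000000000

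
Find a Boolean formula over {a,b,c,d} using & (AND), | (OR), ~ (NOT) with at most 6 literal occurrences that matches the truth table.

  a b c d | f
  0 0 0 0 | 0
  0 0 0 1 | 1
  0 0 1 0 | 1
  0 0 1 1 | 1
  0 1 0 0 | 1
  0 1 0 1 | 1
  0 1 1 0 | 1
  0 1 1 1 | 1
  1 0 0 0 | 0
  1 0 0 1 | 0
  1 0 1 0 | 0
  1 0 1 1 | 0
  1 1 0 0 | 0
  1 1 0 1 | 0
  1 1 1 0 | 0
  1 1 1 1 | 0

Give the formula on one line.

((~a & (c | d)) | ((~a | ~b) & b))

  ~a = 1111111100000000
  (c | d) = 0111011101110111
  (~a & (c | d)) = 0111011100000000
  ~b = 1111000011110000
  (~a | ~b) = 1111111111110000
  ((~a | ~b) & b) = 0000111100000000
  ((~a & (c | d)) | ((~a | ~b) & b)) = 0111111100000000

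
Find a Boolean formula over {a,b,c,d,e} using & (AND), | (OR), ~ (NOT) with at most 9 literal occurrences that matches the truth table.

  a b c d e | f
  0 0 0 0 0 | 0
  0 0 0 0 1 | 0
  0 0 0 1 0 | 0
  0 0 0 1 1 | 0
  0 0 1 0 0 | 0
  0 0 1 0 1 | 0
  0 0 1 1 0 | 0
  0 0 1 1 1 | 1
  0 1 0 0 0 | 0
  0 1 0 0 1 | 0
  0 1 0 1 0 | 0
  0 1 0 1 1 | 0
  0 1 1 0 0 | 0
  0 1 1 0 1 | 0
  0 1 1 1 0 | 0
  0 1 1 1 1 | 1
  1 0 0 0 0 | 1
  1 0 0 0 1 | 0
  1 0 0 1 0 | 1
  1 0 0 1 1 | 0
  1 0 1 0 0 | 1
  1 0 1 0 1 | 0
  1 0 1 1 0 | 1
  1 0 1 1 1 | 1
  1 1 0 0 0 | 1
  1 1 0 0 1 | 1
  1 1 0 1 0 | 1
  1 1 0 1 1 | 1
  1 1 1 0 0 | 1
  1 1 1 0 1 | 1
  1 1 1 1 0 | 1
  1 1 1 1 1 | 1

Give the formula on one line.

((a & (((a | c) & ~e) | b)) | (d & (c & e)))

  (a | c) = 00001111000011111111111111111111
  ~e = 10101010101010101010101010101010
  ((a | c) & ~e) = 00001010000010101010101010101010
  (((a | c) & ~e) | b) = 00001010111111111010101011111111
  (a & (((a | c) & ~e) | b)) = 00000000000000001010101011111111
  (c & e) = 00000101000001010000010100000101
  (d & (c & e)) = 00000001000000010000000100000001
  ((a & (((a | c) & ~e) | b)) | (d & (c & e))) = 00000001000000011010101111111111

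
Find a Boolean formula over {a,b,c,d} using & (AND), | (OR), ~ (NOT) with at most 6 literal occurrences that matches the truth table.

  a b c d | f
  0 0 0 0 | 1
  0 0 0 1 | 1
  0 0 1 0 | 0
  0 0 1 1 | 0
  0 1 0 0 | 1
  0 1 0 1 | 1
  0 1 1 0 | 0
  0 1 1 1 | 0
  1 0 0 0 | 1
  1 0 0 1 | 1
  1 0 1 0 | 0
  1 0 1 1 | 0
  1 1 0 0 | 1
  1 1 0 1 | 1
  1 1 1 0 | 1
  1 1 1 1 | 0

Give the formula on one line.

  ~d = 1010101010101010
  (~d & a) = 0000000010101010
  (b & (~d & a)) = 0000000000001010
  ~c = 1100110011001100
  ((b & (~d & a)) | ~c) = 1100110011001110

((b & (~d & a)) | ~c)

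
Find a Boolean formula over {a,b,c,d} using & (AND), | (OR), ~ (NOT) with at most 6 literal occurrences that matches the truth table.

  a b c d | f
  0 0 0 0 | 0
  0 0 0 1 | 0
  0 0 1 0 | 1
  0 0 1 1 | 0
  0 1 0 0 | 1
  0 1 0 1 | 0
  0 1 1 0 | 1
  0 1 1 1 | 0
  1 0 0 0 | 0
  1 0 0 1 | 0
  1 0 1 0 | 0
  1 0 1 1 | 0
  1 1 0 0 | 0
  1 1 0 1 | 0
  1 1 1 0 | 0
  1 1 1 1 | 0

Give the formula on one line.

  ~a = 1111111100000000
  ~d = 1010101010101010
  (~a & ~d) = 1010101000000000
  (c | b) = 0011111100111111
  ((~a & ~d) & (c | b)) = 0010101000000000

((~a & ~d) & (c | b))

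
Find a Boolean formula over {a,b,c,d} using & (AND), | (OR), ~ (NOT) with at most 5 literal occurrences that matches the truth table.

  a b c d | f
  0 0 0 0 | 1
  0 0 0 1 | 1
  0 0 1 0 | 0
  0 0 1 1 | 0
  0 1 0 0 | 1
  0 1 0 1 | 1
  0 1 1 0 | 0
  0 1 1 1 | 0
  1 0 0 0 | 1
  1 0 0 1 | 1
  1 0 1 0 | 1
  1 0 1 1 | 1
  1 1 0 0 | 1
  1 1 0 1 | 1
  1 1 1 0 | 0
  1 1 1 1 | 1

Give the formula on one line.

((a & (~b | d)) | ~c)

  ~b = 1111000011110000
  (~b | d) = 1111010111110101
  (a & (~b | d)) = 0000000011110101
  ~c = 1100110011001100
  ((a & (~b | d)) | ~c) = 1100110011111101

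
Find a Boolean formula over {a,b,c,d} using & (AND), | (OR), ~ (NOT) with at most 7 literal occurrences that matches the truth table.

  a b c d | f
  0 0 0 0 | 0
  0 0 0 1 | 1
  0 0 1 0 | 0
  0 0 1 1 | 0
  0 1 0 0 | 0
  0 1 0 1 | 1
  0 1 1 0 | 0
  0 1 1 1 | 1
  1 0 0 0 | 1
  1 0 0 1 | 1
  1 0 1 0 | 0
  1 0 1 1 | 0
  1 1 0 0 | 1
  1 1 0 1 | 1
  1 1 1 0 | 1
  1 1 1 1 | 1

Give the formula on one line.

  (d & b) = 0000010100000101
  ((d & b) | a) = 0000010111111111
  (((d & b) | a) | d) = 0101010111111111
  ~c = 1100110011001100
  (~c | b) = 1100111111001111
  ((((d & b) | a) | d) & (~c | b)) = 0100010111001111

((((d & b) | a) | d) & (~c | b))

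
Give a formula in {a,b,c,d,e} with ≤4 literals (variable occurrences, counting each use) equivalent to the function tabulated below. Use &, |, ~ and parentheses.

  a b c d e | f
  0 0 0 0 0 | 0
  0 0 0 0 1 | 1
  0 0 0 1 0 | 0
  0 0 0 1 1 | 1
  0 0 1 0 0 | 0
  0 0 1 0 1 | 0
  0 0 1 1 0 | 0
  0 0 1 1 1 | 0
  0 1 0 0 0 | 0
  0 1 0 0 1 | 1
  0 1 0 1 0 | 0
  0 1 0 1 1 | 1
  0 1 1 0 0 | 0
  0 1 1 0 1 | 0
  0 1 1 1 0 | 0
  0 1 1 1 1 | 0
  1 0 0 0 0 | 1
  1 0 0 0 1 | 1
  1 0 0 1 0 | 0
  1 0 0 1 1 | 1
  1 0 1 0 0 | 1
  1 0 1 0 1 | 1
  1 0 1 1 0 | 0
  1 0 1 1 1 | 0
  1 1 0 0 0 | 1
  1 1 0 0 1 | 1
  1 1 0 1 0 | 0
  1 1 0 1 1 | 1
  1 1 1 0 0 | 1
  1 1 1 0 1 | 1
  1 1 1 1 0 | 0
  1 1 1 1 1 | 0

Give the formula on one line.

((a & ~d) | (~c & e))

  ~d = 11001100110011001100110011001100
  (a & ~d) = 00000000000000001100110011001100
  ~c = 11110000111100001111000011110000
  (~c & e) = 01010000010100000101000001010000
  ((a & ~d) | (~c & e)) = 01010000010100001101110011011100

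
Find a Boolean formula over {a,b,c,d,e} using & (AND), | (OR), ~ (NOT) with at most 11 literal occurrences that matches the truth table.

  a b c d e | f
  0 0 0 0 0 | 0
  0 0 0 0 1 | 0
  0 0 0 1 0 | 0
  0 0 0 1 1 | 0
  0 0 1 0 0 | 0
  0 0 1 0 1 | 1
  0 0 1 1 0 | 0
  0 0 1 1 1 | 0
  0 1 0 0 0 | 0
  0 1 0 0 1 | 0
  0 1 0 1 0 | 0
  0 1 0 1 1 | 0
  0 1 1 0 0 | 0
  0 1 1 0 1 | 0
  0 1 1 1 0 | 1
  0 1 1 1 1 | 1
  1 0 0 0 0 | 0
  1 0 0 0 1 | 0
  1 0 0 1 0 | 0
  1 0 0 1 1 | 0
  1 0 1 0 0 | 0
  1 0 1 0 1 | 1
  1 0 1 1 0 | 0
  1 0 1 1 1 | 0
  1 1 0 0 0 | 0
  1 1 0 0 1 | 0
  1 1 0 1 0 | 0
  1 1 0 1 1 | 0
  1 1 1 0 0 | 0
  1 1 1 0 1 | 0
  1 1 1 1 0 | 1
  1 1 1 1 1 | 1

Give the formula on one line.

(((c & b) & d) | ((b | ((c & e) & ~d)) & ~b))

  (c & b) = 00000000000011110000000000001111
  ((c & b) & d) = 00000000000000110000000000000011
  (c & e) = 00000101000001010000010100000101
  ~d = 11001100110011001100110011001100
  ((c & e) & ~d) = 00000100000001000000010000000100
  (b | ((c & e) & ~d)) = 00000100111111110000010011111111
  ~b = 11111111000000001111111100000000
  ((b | ((c & e) & ~d)) & ~b) = 00000100000000000000010000000000
  (((c & b) & d) | ((b | ((c & e) & ~d)) & ~b)) = 00000100000000110000010000000011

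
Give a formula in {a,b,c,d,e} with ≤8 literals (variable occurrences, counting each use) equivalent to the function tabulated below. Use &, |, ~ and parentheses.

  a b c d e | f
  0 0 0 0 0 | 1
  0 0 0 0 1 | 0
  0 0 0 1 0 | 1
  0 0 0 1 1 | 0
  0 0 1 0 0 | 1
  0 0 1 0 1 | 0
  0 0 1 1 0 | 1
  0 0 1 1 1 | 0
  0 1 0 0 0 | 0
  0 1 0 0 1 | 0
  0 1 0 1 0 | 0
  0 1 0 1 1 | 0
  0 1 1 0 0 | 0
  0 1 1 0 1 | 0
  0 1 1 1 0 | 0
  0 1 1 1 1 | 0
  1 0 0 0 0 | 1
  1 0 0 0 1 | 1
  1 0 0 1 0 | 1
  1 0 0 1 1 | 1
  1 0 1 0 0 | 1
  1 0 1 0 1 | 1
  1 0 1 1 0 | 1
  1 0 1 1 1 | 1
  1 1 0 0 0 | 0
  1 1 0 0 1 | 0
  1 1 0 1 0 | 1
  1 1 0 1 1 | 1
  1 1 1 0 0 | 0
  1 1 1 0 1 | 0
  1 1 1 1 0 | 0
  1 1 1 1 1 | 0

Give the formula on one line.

(((~e & ~b) | a) & (~b | (d & ~c)))

  ~e = 10101010101010101010101010101010
  ~b = 11111111000000001111111100000000
  (~e & ~b) = 10101010000000001010101000000000
  ((~e & ~b) | a) = 10101010000000001111111111111111
  ~c = 11110000111100001111000011110000
  (d & ~c) = 00110000001100000011000000110000
  (~b | (d & ~c)) = 11111111001100001111111100110000
  (((~e & ~b) | a) & (~b | (d & ~c))) = 10101010000000001111111100110000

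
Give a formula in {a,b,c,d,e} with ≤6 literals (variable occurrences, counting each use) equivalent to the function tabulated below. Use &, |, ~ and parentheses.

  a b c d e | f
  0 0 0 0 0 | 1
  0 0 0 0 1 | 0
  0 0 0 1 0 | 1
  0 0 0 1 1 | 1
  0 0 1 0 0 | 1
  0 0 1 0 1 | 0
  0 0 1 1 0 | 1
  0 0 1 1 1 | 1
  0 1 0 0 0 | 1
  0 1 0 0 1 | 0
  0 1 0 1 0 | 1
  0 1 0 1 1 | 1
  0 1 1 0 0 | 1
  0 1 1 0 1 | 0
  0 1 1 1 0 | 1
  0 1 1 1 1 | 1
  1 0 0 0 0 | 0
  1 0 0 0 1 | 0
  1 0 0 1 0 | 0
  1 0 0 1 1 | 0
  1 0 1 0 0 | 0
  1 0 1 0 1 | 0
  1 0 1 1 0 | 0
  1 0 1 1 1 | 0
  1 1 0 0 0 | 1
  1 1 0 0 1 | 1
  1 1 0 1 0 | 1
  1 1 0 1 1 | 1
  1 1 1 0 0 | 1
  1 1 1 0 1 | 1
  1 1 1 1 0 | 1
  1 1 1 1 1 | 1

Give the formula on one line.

((b & a) | ((~e | d) & (~a | b)))

  (b & a) = 00000000000000000000000011111111
  ~e = 10101010101010101010101010101010
  (~e | d) = 10111011101110111011101110111011
  ~a = 11111111111111110000000000000000
  (~a | b) = 11111111111111110000000011111111
  ((~e | d) & (~a | b)) = 10111011101110110000000010111011
  ((b & a) | ((~e | d) & (~a | b))) = 10111011101110110000000011111111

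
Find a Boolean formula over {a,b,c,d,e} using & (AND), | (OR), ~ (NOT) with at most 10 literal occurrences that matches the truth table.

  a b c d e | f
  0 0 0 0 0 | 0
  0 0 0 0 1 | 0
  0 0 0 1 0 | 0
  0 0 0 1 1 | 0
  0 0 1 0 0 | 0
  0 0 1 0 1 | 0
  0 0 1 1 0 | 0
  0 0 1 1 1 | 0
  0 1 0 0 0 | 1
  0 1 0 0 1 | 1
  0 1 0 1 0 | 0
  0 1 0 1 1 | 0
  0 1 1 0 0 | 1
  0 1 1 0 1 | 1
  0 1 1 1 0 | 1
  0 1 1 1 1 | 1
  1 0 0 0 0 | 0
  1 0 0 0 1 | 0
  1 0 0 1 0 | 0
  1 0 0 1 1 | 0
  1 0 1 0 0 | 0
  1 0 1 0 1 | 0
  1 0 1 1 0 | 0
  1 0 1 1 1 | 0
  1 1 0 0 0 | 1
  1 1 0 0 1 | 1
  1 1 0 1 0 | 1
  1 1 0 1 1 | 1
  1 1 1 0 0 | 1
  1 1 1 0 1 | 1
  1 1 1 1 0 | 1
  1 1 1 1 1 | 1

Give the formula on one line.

(((c | (a | ~d)) & (b | (e | ~d))) & b)

  ~d = 11001100110011001100110011001100
  (a | ~d) = 11001100110011001111111111111111
  (c | (a | ~d)) = 11001111110011111111111111111111
  (e | ~d) = 11011101110111011101110111011101
  (b | (e | ~d)) = 11011101111111111101110111111111
  ((c | (a | ~d)) & (b | (e | ~d))) = 11001101110011111101110111111111
  (((c | (a | ~d)) & (b | (e | ~d))) & b) = 00000000110011110000000011111111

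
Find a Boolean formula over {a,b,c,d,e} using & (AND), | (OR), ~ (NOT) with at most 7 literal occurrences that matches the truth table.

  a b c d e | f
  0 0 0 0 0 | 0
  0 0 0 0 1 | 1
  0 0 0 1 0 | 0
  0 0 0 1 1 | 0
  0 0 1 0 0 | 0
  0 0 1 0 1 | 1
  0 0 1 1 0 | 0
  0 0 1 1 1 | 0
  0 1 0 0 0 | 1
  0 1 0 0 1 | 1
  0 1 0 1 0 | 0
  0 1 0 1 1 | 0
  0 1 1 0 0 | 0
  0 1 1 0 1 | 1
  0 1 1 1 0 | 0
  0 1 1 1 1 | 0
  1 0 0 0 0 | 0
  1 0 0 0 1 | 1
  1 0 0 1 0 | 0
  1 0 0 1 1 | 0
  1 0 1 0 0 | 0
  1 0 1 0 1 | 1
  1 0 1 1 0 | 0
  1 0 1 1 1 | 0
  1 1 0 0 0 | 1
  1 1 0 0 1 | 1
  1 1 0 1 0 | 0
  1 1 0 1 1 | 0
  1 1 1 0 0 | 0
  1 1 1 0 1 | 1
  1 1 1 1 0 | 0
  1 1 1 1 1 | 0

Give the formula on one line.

  ~c = 11110000111100001111000011110000
  (~c & b) = 00000000111100000000000011110000
  ((~c & b) | e) = 01010101111101010101010111110101
  ~d = 11001100110011001100110011001100
  (((~c & b) | e) & ~d) = 01000100110001000100010011000100

(((~c & b) | e) & ~d)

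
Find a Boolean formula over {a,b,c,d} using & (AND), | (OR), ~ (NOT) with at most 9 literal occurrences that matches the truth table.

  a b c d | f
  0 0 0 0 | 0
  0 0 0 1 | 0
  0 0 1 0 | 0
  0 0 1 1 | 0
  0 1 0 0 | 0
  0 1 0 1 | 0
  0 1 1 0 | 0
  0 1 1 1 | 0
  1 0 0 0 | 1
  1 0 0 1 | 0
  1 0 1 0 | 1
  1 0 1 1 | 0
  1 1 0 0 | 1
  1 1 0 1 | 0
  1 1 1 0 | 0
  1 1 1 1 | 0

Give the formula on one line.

  ~b = 1111000011110000
  (a & ~b) = 0000000011110000
  ~c = 1100110011001100
  (~c & b) = 0000110000001100
  ((a & ~b) | (~c & b)) = 0000110011111100
  ~d = 1010101010101010
  (~d & a) = 0000000010101010
  (((a & ~b) | (~c & b)) & (~d & a)) = 0000000010101000

(((a & ~b) | (~c & b)) & (~d & a))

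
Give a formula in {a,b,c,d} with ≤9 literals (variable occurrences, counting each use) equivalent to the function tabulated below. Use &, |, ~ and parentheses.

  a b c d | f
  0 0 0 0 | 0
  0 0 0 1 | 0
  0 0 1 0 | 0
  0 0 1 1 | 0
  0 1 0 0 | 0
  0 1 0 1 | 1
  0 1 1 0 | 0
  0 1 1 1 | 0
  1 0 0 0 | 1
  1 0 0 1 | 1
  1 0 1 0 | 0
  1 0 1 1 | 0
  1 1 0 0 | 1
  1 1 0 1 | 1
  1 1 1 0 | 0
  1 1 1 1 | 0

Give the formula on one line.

  ~b = 1111000011110000
  ~d = 1010101010101010
  (b | ~d) = 1010111110101111
  (a & (b | ~d)) = 0000000010101111
  (d | (a & (b | ~d))) = 0101010111111111
  (~b | (d | (a & (b | ~d)))) = 1111010111111111
  ~c = 1100110011001100
  (~c & b) = 0000110000001100
  (a | (~c & b)) = 0000110011111111
  (~c & (a | (~c & b))) = 0000110011001100
  ((~b | (d | (a & (b | ~d)))) & (~c & (a | (~c & b)))) = 0000010011001100

((~b | (d | (a & (b | ~d)))) & (~c & (a | (~c & b))))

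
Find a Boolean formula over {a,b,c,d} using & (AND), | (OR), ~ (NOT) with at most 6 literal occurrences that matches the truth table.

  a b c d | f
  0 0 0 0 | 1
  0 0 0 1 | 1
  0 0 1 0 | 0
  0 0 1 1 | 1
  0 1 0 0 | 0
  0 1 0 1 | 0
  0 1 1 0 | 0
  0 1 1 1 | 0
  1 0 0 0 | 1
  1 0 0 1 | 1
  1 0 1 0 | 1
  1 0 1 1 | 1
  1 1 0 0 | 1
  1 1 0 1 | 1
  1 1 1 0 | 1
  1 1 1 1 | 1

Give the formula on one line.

((~b & (~c | (d | b))) | a)

  ~b = 1111000011110000
  ~c = 1100110011001100
  (d | b) = 0101111101011111
  (~c | (d | b)) = 1101111111011111
  (~b & (~c | (d | b))) = 1101000011010000
  ((~b & (~c | (d | b))) | a) = 1101000011111111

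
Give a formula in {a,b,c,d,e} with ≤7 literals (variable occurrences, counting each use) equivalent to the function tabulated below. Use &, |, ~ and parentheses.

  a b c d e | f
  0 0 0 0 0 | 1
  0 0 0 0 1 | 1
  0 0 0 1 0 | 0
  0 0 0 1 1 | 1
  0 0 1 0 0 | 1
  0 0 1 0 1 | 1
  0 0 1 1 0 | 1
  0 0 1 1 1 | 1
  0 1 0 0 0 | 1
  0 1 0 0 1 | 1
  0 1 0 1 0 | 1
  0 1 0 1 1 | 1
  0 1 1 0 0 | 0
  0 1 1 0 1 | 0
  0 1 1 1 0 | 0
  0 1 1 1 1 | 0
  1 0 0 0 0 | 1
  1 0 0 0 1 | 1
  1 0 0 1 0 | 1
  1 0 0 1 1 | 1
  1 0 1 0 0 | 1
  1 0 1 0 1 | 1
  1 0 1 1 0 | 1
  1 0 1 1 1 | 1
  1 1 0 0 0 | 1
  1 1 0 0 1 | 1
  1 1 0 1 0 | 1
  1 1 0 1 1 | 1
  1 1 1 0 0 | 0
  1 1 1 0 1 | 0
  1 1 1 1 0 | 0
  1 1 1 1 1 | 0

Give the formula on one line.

  (e | a) = 01010101010101011111111111111111
  (c | (e | a)) = 01011111010111111111111111111111
  ~d = 11001100110011001100110011001100
  (b | ~d) = 11001100111111111100110011111111
  ((c | (e | a)) | (b | ~d)) = 11011111111111111111111111111111
  ~b = 11111111000000001111111100000000
  ~c = 11110000111100001111000011110000
  (~b | ~c) = 11111111111100001111111111110000
  (((c | (e | a)) | (b | ~d)) & (~b | ~c)) = 11011111111100001111111111110000

(((c | (e | a)) | (b | ~d)) & (~b | ~c))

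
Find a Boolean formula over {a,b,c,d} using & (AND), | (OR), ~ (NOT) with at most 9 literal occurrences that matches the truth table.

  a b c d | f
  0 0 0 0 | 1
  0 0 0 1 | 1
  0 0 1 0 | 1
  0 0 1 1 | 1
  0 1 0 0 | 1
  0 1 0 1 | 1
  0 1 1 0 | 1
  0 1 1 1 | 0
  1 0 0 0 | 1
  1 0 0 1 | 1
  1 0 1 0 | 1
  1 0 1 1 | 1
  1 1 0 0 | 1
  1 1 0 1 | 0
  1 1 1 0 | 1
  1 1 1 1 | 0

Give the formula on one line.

  ~b = 1111000011110000
  ~d = 1010101010101010
  ~a = 1111111100000000
  ~c = 1100110011001100
  (~a & ~c) = 1100110000000000
  ((~a & ~c) & d) = 0100010000000000
  (~d | ((~a & ~c) & d)) = 1110111010101010
  ((~d | ((~a & ~c) & d)) & b) = 0000111000001010
  (~b | ((~d | ((~a & ~c) & d)) & b)) = 1111111011111010

(~b | ((~d | ((~a & ~c) & d)) & b))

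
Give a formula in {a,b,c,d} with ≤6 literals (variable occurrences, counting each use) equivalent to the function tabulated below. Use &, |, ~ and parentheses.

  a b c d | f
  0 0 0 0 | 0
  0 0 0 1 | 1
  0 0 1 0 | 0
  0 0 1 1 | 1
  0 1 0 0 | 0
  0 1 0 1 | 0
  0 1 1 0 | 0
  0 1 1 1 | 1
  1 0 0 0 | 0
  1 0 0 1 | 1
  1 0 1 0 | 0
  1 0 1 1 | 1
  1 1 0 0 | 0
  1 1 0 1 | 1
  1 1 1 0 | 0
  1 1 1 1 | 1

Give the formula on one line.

  ~b = 1111000011110000
  (d & ~b) = 0101000001010000
  (c | a) = 0011001111111111
  ((c | a) & d) = 0001000101010101
  ((d & ~b) | ((c | a) & d)) = 0101000101010101

((d & ~b) | ((c | a) & d))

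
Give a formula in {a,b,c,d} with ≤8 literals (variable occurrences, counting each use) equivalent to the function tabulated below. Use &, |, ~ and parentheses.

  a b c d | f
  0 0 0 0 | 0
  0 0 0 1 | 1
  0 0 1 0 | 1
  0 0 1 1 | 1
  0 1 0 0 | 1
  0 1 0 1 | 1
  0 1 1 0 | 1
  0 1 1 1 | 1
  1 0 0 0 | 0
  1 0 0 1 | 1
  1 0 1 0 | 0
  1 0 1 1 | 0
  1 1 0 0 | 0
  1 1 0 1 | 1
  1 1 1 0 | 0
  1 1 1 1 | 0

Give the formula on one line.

((c & ~a) | ((~c & d) | ((~d & b) & (~a & ~c))))

  ~a = 1111111100000000
  (c & ~a) = 0011001100000000
  ~c = 1100110011001100
  (~c & d) = 0100010001000100
  ~d = 1010101010101010
  (~d & b) = 0000101000001010
  (~a & ~c) = 1100110000000000
  ((~d & b) & (~a & ~c)) = 0000100000000000
  ((~c & d) | ((~d & b) & (~a & ~c))) = 0100110001000100
  ((c & ~a) | ((~c & d) | ((~d & b) & (~a & ~c)))) = 0111111101000100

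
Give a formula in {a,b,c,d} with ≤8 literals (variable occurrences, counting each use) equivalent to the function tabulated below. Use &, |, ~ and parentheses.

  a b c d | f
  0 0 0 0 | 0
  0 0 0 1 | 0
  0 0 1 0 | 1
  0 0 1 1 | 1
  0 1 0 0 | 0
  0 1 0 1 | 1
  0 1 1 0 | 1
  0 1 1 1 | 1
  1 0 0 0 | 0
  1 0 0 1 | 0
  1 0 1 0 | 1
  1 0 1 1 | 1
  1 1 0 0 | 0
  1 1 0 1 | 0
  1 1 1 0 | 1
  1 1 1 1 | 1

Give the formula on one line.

  ~a = 1111111100000000
  ~d = 1010101010101010
  ~b = 1111000011110000
  (~d | ~b) = 1111101011111010
  (~a | (~d | ~b)) = 1111111111111010
  (b & d) = 0000010100000101
  ((~a | (~d | ~b)) & (b & d)) = 0000010100000000
  (c | ((~a | (~d | ~b)) & (b & d))) = 0011011100110011

(c | ((~a | (~d | ~b)) & (b & d)))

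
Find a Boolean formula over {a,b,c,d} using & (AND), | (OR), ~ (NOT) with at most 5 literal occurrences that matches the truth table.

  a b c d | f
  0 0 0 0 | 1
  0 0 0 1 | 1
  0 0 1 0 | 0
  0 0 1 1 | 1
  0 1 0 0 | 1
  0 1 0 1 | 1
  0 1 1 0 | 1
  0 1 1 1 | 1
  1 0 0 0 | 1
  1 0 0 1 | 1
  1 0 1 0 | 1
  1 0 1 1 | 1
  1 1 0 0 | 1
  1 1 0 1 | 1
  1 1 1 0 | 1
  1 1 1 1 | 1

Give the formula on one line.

((~c | (a | b)) | (~a & d))

  ~c = 1100110011001100
  (a | b) = 0000111111111111
  (~c | (a | b)) = 1100111111111111
  ~a = 1111111100000000
  (~a & d) = 0101010100000000
  ((~c | (a | b)) | (~a & d)) = 1101111111111111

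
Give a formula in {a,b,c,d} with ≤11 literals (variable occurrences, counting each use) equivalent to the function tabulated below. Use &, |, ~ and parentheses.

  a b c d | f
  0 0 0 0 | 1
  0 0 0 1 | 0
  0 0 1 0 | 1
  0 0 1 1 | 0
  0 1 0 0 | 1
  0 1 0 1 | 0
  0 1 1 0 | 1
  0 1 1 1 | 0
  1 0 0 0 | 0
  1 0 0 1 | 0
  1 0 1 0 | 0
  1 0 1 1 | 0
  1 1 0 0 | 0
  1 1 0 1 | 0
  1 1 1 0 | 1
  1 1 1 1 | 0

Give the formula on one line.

  ~d = 1010101010101010
  ~a = 1111111100000000
  (~d & ~a) = 1010101000000000
  (c & a) = 0000000000110011
  (~d & b) = 0000101000001010
  ~b = 1111000011110000
  (c | ~b) = 1111001111110011
  ((~d & b) & (c | ~b)) = 0000001000000010
  ((c & a) & ((~d & b) & (c | ~b))) = 0000000000000010
  ((~d & ~a) | ((c & a) & ((~d & b) & (c | ~b)))) = 1010101000000010

((~d & ~a) | ((c & a) & ((~d & b) & (c | ~b))))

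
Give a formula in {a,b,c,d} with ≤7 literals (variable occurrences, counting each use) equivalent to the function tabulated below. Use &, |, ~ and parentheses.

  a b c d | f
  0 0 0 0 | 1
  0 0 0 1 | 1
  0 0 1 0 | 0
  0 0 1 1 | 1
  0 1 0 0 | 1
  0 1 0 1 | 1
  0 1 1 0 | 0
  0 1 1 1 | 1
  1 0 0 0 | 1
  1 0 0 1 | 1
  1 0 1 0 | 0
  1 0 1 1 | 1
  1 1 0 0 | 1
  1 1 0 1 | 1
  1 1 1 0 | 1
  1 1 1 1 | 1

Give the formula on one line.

(((a & c) & b) | (d | ~c))

  (a & c) = 0000000000110011
  ((a & c) & b) = 0000000000000011
  ~c = 1100110011001100
  (d | ~c) = 1101110111011101
  (((a & c) & b) | (d | ~c)) = 1101110111011111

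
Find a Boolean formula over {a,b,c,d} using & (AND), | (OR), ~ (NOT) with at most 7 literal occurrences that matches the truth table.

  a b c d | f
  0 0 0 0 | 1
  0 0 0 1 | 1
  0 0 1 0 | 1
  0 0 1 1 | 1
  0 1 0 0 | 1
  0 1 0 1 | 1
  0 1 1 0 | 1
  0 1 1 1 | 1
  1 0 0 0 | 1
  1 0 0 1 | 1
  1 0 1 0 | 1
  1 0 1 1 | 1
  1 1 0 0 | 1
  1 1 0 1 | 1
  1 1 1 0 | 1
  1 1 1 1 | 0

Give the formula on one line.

  ~b = 1111000011110000
  ~d = 1010101010101010
  (~b | ~d) = 1111101011111010
  ~a = 1111111100000000
  ~c = 1100110011001100
  (~a | ~c) = 1111111111001100
  ((~b | ~d) | (~a | ~c)) = 1111111111111110

((~b | ~d) | (~a | ~c))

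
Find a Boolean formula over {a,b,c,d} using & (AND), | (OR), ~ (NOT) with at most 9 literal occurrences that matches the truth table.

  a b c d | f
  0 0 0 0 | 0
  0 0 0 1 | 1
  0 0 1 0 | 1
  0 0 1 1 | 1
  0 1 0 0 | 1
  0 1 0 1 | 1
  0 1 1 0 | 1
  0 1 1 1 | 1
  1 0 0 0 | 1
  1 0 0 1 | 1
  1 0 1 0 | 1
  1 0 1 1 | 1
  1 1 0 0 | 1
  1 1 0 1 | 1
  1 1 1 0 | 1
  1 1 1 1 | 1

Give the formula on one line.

((d | ((a & ~d) | b)) | (a | c))

  ~d = 1010101010101010
  (a & ~d) = 0000000010101010
  ((a & ~d) | b) = 0000111110101111
  (d | ((a & ~d) | b)) = 0101111111111111
  (a | c) = 0011001111111111
  ((d | ((a & ~d) | b)) | (a | c)) = 0111111111111111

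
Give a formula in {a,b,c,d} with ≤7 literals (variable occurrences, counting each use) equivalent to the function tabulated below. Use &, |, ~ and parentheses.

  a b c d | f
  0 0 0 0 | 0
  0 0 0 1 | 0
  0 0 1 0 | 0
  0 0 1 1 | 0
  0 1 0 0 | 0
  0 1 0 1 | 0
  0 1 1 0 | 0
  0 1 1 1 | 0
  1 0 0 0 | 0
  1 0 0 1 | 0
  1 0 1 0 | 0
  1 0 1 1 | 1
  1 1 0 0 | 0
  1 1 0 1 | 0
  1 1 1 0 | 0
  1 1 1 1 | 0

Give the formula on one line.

((a & (((b & ~a) | (c & d)) & c)) & ~b)

  ~a = 1111111100000000
  (b & ~a) = 0000111100000000
  (c & d) = 0001000100010001
  ((b & ~a) | (c & d)) = 0001111100010001
  (((b & ~a) | (c & d)) & c) = 0001001100010001
  (a & (((b & ~a) | (c & d)) & c)) = 0000000000010001
  ~b = 1111000011110000
  ((a & (((b & ~a) | (c & d)) & c)) & ~b) = 0000000000010000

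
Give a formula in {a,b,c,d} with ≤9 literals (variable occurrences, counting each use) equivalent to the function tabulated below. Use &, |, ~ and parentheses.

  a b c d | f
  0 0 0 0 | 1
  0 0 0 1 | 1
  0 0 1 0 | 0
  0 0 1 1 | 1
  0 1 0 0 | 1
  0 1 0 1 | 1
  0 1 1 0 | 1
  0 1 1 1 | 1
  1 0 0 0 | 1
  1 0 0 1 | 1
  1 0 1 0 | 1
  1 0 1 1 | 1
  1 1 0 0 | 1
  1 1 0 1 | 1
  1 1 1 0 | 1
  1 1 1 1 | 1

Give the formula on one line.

  ~a = 1111111100000000
  ~d = 1010101010101010
  (~a | ~d) = 1111111110101010
  ~c = 1100110011001100
  (b | ~c) = 1100111111001111
  ((~a | ~d) & (b | ~c)) = 1100111110001010
  (~c | a) = 1100110011111111
  (~a & d) = 0101010100000000
  ((~c | a) | (~a & d)) = 1101110111111111
  (((~a | ~d) & (b | ~c)) | ((~c | a) | (~a & d))) = 1101111111111111

(((~a | ~d) & (b | ~c)) | ((~c | a) | (~a & d)))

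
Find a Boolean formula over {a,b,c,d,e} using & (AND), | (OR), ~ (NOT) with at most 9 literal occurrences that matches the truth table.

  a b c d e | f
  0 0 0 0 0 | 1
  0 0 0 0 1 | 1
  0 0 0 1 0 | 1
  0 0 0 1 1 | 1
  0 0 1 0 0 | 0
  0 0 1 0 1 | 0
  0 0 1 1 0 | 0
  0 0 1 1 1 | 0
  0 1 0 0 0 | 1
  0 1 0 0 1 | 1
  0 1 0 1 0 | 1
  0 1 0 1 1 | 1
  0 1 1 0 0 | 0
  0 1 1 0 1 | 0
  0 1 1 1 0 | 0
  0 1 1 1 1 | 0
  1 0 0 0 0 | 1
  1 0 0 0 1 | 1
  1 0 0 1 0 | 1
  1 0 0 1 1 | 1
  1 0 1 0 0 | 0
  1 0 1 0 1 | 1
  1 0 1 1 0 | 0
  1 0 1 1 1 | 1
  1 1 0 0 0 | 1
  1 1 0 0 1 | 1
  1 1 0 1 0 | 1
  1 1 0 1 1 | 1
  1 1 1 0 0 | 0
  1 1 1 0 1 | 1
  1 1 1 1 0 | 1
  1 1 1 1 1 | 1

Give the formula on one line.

  ~c = 11110000111100001111000011110000
  (a & e) = 00000000000000000101010101010101
  ~e = 10101010101010101010101010101010
  (~e & d) = 00100010001000100010001000100010
  (a & b) = 00000000000000000000000011111111
  (d & (a & b)) = 00000000000000000000000000110011
  ((~e & d) & (d & (a & b))) = 00000000000000000000000000100010
  ((a & e) | ((~e & d) & (d & (a & b)))) = 00000000000000000101010101110111
  (~c | ((a & e) | ((~e & d) & (d & (a & b))))) = 11110000111100001111010111110111

(~c | ((a & e) | ((~e & d) & (d & (a & b)))))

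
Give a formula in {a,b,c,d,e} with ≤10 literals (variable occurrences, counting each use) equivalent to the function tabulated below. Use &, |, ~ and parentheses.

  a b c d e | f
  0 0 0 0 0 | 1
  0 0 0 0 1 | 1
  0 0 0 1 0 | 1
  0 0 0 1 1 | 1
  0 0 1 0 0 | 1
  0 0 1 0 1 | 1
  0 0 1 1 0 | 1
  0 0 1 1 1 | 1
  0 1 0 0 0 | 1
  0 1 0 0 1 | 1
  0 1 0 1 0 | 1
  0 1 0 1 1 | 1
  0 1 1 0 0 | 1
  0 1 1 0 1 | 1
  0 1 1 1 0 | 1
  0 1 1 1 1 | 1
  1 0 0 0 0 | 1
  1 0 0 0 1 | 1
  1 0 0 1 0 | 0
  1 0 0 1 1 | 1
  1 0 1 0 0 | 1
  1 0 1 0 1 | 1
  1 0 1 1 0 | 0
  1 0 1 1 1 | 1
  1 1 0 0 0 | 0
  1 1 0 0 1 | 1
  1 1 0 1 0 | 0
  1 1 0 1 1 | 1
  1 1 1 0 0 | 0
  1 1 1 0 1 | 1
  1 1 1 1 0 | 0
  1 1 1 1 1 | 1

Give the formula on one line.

(~a | (((~b & ~d) & ((c | ~b) & a)) | e))

  ~a = 11111111111111110000000000000000
  ~b = 11111111000000001111111100000000
  ~d = 11001100110011001100110011001100
  (~b & ~d) = 11001100000000001100110000000000
  (c | ~b) = 11111111000011111111111100001111
  ((c | ~b) & a) = 00000000000000001111111100001111
  ((~b & ~d) & ((c | ~b) & a)) = 00000000000000001100110000000000
  (((~b & ~d) & ((c | ~b) & a)) | e) = 01010101010101011101110101010101
  (~a | (((~b & ~d) & ((c | ~b) & a)) | e)) = 11111111111111111101110101010101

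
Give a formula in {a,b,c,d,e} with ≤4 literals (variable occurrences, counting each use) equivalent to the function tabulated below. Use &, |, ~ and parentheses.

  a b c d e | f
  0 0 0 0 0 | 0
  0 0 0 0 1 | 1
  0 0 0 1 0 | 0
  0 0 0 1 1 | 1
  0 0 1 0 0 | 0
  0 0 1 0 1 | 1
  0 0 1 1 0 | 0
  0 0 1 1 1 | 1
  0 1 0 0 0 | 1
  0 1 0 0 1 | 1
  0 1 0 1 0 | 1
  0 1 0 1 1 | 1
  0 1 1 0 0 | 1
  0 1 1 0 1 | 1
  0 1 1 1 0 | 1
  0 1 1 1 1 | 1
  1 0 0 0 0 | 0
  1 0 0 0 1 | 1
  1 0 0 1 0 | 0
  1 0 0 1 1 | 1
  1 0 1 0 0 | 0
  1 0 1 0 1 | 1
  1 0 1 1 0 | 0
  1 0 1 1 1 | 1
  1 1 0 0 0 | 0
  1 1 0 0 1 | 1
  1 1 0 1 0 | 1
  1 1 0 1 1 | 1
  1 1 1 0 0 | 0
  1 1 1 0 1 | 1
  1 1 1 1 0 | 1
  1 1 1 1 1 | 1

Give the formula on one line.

((b & (d | ~a)) | e)

  ~a = 11111111111111110000000000000000
  (d | ~a) = 11111111111111110011001100110011
  (b & (d | ~a)) = 00000000111111110000000000110011
  ((b & (d | ~a)) | e) = 01010101111111110101010101110111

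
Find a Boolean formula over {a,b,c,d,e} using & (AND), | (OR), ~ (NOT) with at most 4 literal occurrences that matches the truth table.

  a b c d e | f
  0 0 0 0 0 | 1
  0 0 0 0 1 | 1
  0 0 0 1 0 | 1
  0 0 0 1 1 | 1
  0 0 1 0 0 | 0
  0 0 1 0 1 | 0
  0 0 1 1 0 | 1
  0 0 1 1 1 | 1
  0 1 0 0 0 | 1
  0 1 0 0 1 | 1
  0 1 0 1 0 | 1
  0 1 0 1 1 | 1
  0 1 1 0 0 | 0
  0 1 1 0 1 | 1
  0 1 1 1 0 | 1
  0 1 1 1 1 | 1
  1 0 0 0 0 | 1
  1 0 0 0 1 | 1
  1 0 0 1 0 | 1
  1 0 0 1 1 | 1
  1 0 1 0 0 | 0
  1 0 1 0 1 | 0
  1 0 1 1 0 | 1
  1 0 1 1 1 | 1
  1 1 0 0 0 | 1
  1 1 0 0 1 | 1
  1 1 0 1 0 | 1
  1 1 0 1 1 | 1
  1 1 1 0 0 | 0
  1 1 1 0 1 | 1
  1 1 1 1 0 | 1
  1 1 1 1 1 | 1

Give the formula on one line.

  (b & e) = 00000000010101010000000001010101
  ~c = 11110000111100001111000011110000
  ((b & e) | ~c) = 11110000111101011111000011110101
  (((b & e) | ~c) | d) = 11110011111101111111001111110111

(((b & e) | ~c) | d)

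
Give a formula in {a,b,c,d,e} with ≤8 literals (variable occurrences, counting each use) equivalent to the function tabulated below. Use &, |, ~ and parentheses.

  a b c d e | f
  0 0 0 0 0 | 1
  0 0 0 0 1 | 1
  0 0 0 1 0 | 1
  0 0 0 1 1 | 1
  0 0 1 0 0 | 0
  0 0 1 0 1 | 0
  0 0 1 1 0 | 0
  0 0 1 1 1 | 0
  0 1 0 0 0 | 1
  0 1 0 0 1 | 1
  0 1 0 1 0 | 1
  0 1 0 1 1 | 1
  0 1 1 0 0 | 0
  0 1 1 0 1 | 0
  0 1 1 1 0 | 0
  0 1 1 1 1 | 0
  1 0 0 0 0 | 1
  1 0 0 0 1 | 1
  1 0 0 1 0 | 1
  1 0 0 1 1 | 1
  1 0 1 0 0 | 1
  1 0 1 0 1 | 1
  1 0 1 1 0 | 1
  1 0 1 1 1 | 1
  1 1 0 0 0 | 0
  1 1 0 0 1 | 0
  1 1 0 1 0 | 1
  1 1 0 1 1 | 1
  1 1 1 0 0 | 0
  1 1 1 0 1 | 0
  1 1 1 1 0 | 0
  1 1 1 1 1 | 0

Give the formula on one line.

((~c | (~b & a)) & (~b | ((~a | (~c & d)) & b)))

  ~c = 11110000111100001111000011110000
  ~b = 11111111000000001111111100000000
  (~b & a) = 00000000000000001111111100000000
  (~c | (~b & a)) = 11110000111100001111111111110000
  ~a = 11111111111111110000000000000000
  (~c & d) = 00110000001100000011000000110000
  (~a | (~c & d)) = 11111111111111110011000000110000
  ((~a | (~c & d)) & b) = 00000000111111110000000000110000
  (~b | ((~a | (~c & d)) & b)) = 11111111111111111111111100110000
  ((~c | (~b & a)) & (~b | ((~a | (~c & d)) & b))) = 11110000111100001111111100110000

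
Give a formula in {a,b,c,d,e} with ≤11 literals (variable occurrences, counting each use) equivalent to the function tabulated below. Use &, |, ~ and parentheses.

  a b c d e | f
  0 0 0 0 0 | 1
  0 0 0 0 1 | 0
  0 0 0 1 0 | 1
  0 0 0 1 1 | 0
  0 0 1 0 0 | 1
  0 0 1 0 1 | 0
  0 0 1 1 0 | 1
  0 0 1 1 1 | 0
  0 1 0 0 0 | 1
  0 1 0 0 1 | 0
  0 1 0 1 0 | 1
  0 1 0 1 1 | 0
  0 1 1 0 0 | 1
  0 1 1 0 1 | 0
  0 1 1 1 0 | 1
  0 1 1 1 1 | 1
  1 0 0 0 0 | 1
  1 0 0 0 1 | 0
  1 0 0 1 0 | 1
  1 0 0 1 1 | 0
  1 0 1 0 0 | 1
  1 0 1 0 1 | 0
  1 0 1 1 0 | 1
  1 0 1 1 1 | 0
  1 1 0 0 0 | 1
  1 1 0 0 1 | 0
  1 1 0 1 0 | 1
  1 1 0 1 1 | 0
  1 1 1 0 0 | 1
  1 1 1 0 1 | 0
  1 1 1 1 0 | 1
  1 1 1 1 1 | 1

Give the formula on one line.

  ~e = 10101010101010101010101010101010
  (~e | a) = 10101010101010101111111111111111
  ~d = 11001100110011001100110011001100
  (~e | ~d) = 11101110111011101110111011101110
  ((~e | a) | (~e | ~d)) = 11101110111011101111111111111111
  (b | ((~e | a) | (~e | ~d))) = 11101110111111111111111111111111
  (d & (b | ((~e | a) | (~e | ~d)))) = 00100010001100110011001100110011
  (b & c) = 00000000000011110000000000001111
  ((d & (b | ((~e | a) | (~e | ~d)))) & (b & c)) = 00000000000000110000000000000011
  (~e | ((d & (b | ((~e | a) | (~e | ~d)))) & (b & c))) = 10101010101010111010101010101011

(~e | ((d & (b | ((~e | a) | (~e | ~d)))) & (b & c)))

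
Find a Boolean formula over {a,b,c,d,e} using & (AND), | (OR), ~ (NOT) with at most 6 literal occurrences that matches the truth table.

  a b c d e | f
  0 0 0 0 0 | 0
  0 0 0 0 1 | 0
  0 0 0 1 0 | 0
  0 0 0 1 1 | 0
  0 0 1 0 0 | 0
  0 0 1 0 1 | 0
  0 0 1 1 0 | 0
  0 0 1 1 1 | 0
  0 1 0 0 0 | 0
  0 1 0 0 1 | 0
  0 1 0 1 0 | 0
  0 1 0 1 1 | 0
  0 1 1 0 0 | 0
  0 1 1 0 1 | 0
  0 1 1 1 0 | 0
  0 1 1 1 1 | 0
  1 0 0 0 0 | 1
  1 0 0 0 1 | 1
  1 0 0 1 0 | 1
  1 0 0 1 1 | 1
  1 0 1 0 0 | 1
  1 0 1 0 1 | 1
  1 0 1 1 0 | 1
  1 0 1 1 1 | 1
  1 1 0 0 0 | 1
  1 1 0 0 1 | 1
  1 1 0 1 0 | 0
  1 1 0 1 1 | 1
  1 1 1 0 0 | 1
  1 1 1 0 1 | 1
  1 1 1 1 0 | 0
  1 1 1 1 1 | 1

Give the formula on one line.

((~b | (e | ~d)) & a)

  ~b = 11111111000000001111111100000000
  ~d = 11001100110011001100110011001100
  (e | ~d) = 11011101110111011101110111011101
  (~b | (e | ~d)) = 11111111110111011111111111011101
  ((~b | (e | ~d)) & a) = 00000000000000001111111111011101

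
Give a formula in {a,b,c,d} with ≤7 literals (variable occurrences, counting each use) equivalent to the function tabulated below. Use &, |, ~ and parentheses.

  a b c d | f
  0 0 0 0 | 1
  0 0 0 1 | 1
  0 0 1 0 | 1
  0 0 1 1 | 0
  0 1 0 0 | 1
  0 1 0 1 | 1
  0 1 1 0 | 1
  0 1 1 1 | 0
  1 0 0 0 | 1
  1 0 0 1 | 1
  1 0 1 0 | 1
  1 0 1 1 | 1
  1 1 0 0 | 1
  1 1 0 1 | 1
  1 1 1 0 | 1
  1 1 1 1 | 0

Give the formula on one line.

  ~c = 1100110011001100
  ~b = 1111000011110000
  (d & ~b) = 0101000001010000
  ((d & ~b) & a) = 0000000001010000
  (~c | ((d & ~b) & a)) = 1100110011011100
  ((~c | ((d & ~b) & a)) & d) = 0100010001010100
  ~d = 1010101010101010
  (~c | ~d) = 1110111011101110
  (((~c | ((d & ~b) & a)) & d) | (~c | ~d)) = 1110111011111110

(((~c | ((d & ~b) & a)) & d) | (~c | ~d))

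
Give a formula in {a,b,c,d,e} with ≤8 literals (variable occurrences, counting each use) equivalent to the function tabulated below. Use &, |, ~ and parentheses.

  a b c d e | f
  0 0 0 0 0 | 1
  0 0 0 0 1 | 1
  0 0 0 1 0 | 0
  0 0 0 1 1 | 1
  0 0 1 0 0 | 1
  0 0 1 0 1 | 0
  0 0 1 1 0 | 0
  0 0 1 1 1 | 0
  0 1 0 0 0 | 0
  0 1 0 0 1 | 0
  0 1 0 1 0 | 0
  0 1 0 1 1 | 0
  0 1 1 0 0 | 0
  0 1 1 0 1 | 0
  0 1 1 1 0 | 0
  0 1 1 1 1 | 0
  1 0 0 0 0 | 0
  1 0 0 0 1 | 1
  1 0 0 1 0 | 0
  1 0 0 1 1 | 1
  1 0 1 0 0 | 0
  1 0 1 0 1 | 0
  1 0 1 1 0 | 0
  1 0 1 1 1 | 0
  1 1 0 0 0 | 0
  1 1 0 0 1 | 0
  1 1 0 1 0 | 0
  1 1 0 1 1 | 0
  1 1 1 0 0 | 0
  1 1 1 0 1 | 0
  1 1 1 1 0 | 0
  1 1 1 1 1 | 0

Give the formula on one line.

(~b & ((e | ~a) & ((~c & e) | (~e & ~d))))

  ~b = 11111111000000001111111100000000
  ~a = 11111111111111110000000000000000
  (e | ~a) = 11111111111111110101010101010101
  ~c = 11110000111100001111000011110000
  (~c & e) = 01010000010100000101000001010000
  ~e = 10101010101010101010101010101010
  ~d = 11001100110011001100110011001100
  (~e & ~d) = 10001000100010001000100010001000
  ((~c & e) | (~e & ~d)) = 11011000110110001101100011011000
  ((e | ~a) & ((~c & e) | (~e & ~d))) = 11011000110110000101000001010000
  (~b & ((e | ~a) & ((~c & e) | (~e & ~d)))) = 11011000000000000101000000000000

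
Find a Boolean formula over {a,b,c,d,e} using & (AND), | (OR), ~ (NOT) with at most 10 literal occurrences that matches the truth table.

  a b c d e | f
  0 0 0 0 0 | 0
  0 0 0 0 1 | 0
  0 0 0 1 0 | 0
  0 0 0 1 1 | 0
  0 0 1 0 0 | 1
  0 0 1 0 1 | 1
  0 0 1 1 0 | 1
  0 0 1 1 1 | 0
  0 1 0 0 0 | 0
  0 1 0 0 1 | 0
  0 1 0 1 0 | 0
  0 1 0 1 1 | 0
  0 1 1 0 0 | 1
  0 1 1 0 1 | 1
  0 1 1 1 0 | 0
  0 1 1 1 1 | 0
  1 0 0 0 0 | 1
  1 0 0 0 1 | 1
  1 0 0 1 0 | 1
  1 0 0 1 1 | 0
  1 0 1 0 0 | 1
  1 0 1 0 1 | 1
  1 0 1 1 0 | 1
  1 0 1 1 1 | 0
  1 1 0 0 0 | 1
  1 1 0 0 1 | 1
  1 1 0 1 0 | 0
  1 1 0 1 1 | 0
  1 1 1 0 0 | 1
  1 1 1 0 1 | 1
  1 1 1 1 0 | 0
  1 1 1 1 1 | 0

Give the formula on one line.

  ~e = 10101010101010101010101010101010
  ~d = 11001100110011001100110011001100
  (~e | ~d) = 11101110111011101110111011101110
  ~b = 11111111000000001111111100000000
  (~b | ~d) = 11111111110011001111111111001100
  ((~b | ~d) | e) = 11111111110111011111111111011101
  (a | c) = 00001111000011111111111111111111
  (((~b | ~d) | e) & (a | c)) = 00001111000011011111111111011101
  ((~e | ~d) & (((~b | ~d) | e) & (a | c))) = 00001110000011001110111011001100

((~e | ~d) & (((~b | ~d) | e) & (a | c)))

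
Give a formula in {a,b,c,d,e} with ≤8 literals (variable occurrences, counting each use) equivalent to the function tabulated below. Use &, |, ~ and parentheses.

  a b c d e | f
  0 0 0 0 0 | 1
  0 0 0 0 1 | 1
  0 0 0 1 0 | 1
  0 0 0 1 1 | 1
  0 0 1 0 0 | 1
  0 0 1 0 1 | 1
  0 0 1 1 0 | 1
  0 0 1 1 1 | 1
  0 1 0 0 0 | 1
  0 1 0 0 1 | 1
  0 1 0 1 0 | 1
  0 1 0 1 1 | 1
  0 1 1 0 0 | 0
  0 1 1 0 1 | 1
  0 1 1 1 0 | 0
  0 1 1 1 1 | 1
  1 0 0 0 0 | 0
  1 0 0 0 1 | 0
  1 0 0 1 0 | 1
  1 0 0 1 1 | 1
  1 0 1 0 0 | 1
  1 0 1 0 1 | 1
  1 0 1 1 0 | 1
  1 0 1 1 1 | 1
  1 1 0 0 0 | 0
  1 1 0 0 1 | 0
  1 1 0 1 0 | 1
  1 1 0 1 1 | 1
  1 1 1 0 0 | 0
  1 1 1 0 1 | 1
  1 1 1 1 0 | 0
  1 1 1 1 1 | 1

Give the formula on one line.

(((~c | ~b) | e) & (c | (~a | d)))

  ~c = 11110000111100001111000011110000
  ~b = 11111111000000001111111100000000
  (~c | ~b) = 11111111111100001111111111110000
  ((~c | ~b) | e) = 11111111111101011111111111110101
  ~a = 11111111111111110000000000000000
  (~a | d) = 11111111111111110011001100110011
  (c | (~a | d)) = 11111111111111110011111100111111
  (((~c | ~b) | e) & (c | (~a | d))) = 11111111111101010011111100110101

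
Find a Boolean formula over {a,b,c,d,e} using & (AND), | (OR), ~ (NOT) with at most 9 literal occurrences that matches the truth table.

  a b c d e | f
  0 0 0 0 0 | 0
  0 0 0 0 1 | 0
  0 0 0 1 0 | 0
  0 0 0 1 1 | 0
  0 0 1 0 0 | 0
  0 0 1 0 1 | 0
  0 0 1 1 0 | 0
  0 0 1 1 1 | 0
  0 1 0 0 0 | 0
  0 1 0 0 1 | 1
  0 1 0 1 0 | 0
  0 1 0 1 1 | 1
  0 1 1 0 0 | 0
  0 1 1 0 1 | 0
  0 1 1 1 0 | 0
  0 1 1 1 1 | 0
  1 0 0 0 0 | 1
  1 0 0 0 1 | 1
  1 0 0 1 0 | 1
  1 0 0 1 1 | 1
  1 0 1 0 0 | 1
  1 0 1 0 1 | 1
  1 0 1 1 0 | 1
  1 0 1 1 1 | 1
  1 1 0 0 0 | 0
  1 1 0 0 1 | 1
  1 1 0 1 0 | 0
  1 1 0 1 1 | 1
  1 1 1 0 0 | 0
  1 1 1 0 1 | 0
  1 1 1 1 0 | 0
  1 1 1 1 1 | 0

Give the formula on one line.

  ~c = 11110000111100001111000011110000
  (~c & b) = 00000000111100000000000011110000
  (e & (~c & b)) = 00000000010100000000000001010000
  ~e = 10101010101010101010101010101010
  (~e | a) = 10101010101010101111111111111111
  ~d = 11001100110011001100110011001100
  (b & ~d) = 00000000110011000000000011001100
  ((b & ~d) | a) = 00000000110011001111111111111111
  ((~e | a) & ((b & ~d) | a)) = 00000000100010001111111111111111
  ~b = 11111111000000001111111100000000
  (((~e | a) & ((b & ~d) | a)) & ~b) = 00000000000000001111111100000000
  ((e & (~c & b)) | (((~e | a) & ((b & ~d) | a)) & ~b)) = 00000000010100001111111101010000

((e & (~c & b)) | (((~e | a) & ((b & ~d) | a)) & ~b))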